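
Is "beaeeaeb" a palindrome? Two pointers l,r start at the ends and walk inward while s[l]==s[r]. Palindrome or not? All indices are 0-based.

l=0 r=7: 'b'=='b', l++,r--
l=1 r=6: 'e'=='e', l++,r--
l=2 r=5: 'a'=='a', l++,r--
l=3 r=4: 'e'=='e', l++,r--

palindrome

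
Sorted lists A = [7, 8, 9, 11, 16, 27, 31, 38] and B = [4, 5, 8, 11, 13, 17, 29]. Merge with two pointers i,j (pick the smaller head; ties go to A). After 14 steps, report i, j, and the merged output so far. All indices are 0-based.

[i=0,j=0] A[i]=7>B[j]=4 take 4 → j++
[i=0,j=1] A[i]=7>B[j]=5 take 5 → j++
[i=0,j=2] A[i]=7<=B[j]=8 take 7 → i++
[i=1,j=2] A[i]=8<=B[j]=8 take 8 → i++
[i=2,j=2] A[i]=9>B[j]=8 take 8 → j++
[i=2,j=3] A[i]=9<=B[j]=11 take 9 → i++
[i=3,j=3] A[i]=11<=B[j]=11 take 11 → i++
[i=4,j=3] A[i]=16>B[j]=11 take 11 → j++
[i=4,j=4] A[i]=16>B[j]=13 take 13 → j++
[i=4,j=5] A[i]=16<=B[j]=17 take 16 → i++
[i=5,j=5] A[i]=27>B[j]=17 take 17 → j++
[i=5,j=6] A[i]=27<=B[j]=29 take 27 → i++
[i=6,j=6] A[i]=31>B[j]=29 take 29 → j++
[i=6,j=7] B done, take A[i]=31 → i++

i=7, j=7, merged so far=[4, 5, 7, 8, 8, 9, 11, 11, 13, 16, 17, 27, 29, 31]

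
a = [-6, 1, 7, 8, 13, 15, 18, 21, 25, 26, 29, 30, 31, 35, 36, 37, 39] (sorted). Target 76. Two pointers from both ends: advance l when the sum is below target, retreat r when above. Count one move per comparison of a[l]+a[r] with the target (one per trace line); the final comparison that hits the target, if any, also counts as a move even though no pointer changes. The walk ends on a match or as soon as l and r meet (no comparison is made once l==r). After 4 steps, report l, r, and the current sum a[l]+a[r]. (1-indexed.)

[1,17] -6+39=33 <76 → l++
[2,17] 1+39=40 <76 → l++
[3,17] 7+39=46 <76 → l++
[4,17] 8+39=47 <76 → l++

l=5, r=17, sum=52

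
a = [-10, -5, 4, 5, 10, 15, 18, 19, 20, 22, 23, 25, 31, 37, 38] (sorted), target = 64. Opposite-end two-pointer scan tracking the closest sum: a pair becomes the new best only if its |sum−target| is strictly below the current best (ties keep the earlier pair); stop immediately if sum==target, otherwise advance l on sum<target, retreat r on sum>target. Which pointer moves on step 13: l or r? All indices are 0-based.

r

[0,14] -10+38=28 d=36 * → l++
[1,14] -5+38=33 d=31 * → l++
[2,14] 4+38=42 d=22 * → l++
[3,14] 5+38=43 d=21 * → l++
[4,14] 10+38=48 d=16 * → l++
[5,14] 15+38=53 d=11 * → l++
[6,14] 18+38=56 d=8 * → l++
[7,14] 19+38=57 d=7 * → l++
[8,14] 20+38=58 d=6 * → l++
[9,14] 22+38=60 d=4 * → l++
[10,14] 23+38=61 d=3 * → l++
[11,14] 25+38=63 d=1 * → l++
[12,14] 31+38=69 d=5 → r--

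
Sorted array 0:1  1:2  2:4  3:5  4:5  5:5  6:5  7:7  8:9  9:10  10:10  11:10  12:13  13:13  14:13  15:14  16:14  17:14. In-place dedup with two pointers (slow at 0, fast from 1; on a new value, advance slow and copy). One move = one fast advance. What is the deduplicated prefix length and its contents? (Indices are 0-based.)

length 9; prefix = [1, 2, 4, 5, 7, 9, 10, 13, 14]

slow=0 fast=1: a[fast]=2≠a[slow]=1 write a[1]=2, slow++,fast++
slow=1 fast=2: a[fast]=4≠a[slow]=2 write a[2]=4, slow++,fast++
slow=2 fast=3: a[fast]=5≠a[slow]=4 write a[3]=5, slow++,fast++
slow=3 fast=4: a[fast]=5=a[slow] dup, fast++
slow=3 fast=5: a[fast]=5=a[slow] dup, fast++
slow=3 fast=6: a[fast]=5=a[slow] dup, fast++
slow=3 fast=7: a[fast]=7≠a[slow]=5 write a[4]=7, slow++,fast++
slow=4 fast=8: a[fast]=9≠a[slow]=7 write a[5]=9, slow++,fast++
slow=5 fast=9: a[fast]=10≠a[slow]=9 write a[6]=10, slow++,fast++
slow=6 fast=10: a[fast]=10=a[slow] dup, fast++
slow=6 fast=11: a[fast]=10=a[slow] dup, fast++
slow=6 fast=12: a[fast]=13≠a[slow]=10 write a[7]=13, slow++,fast++
slow=7 fast=13: a[fast]=13=a[slow] dup, fast++
slow=7 fast=14: a[fast]=13=a[slow] dup, fast++
slow=7 fast=15: a[fast]=14≠a[slow]=13 write a[8]=14, slow++,fast++
slow=8 fast=16: a[fast]=14=a[slow] dup, fast++
slow=8 fast=17: a[fast]=14=a[slow] dup, fast++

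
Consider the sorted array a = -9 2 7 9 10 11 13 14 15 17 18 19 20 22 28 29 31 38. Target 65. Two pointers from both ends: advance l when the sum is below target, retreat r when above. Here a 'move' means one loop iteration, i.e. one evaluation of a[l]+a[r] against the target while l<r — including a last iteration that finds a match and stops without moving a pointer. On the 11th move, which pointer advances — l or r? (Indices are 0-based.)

[0,17] -9+38=29 <65 → l++
[1,17] 2+38=40 <65 → l++
[2,17] 7+38=45 <65 → l++
[3,17] 9+38=47 <65 → l++
[4,17] 10+38=48 <65 → l++
[5,17] 11+38=49 <65 → l++
[6,17] 13+38=51 <65 → l++
[7,17] 14+38=52 <65 → l++
[8,17] 15+38=53 <65 → l++
[9,17] 17+38=55 <65 → l++
[10,17] 18+38=56 <65 → l++

l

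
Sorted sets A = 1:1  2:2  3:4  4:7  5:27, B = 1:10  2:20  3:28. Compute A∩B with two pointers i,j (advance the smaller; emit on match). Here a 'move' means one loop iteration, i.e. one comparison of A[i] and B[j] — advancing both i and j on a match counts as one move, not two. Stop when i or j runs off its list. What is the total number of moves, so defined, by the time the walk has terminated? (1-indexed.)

i=1 j=1: 1<10, i++
i=2 j=1: 2<10, i++
i=3 j=1: 4<10, i++
i=4 j=1: 7<10, i++
i=5 j=1: 27>10, j++
i=5 j=2: 27>20, j++
i=5 j=3: 27<28, i++

7 moves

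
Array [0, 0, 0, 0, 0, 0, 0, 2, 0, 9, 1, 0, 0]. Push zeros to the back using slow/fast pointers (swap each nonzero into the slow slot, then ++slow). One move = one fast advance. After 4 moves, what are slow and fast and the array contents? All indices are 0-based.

slow=0, fast=4, a=[0, 0, 0, 0, 0, 0, 0, 2, 0, 9, 1, 0, 0]

(s=0,f=0) a[fast]=0 → fast++
(s=0,f=1) a[fast]=0 → fast++
(s=0,f=2) a[fast]=0 → fast++
(s=0,f=3) a[fast]=0 → fast++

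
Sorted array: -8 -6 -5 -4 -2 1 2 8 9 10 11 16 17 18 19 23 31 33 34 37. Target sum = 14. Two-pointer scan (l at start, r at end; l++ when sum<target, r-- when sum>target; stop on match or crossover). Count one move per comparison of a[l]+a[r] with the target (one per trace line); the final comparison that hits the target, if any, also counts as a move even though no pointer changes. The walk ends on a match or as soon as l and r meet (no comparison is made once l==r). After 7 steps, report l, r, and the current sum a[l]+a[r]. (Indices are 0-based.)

l=2, r=14, sum=14

[0,19] -8+37=29 >14 → r--
[0,18] -8+34=26 >14 → r--
[0,17] -8+33=25 >14 → r--
[0,16] -8+31=23 >14 → r--
[0,15] -8+23=15 >14 → r--
[0,14] -8+19=11 <14 → l++
[1,14] -6+19=13 <14 → l++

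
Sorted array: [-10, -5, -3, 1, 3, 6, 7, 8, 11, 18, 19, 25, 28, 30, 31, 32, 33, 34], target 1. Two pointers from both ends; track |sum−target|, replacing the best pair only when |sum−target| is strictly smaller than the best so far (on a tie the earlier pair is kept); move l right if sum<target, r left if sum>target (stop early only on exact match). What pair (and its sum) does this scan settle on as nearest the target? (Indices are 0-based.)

[0,17] -10+34=24 d=23 * → r--
[0,16] -10+33=23 d=22 * → r--
[0,15] -10+32=22 d=21 * → r--
[0,14] -10+31=21 d=20 * → r--
[0,13] -10+30=20 d=19 * → r--
[0,12] -10+28=18 d=17 * → r--
[0,11] -10+25=15 d=14 * → r--
[0,10] -10+19=9 d=8 * → r--
[0,9] -10+18=8 d=7 * → r--
[0,8] -10+11=1 d=0 * → stop

pair (-10, 11) with sum 1 (|Δ|=0)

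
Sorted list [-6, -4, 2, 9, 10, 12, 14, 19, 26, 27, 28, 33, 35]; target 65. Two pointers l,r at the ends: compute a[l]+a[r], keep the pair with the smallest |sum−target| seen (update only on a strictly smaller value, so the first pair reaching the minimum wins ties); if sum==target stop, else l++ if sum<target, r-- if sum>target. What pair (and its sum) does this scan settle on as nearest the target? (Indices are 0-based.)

pair (28, 35) with sum 63 (|Δ|=2)

[0,12] -6+35=29 d=36 * → l++
[1,12] -4+35=31 d=34 * → l++
[2,12] 2+35=37 d=28 * → l++
[3,12] 9+35=44 d=21 * → l++
[4,12] 10+35=45 d=20 * → l++
[5,12] 12+35=47 d=18 * → l++
[6,12] 14+35=49 d=16 * → l++
[7,12] 19+35=54 d=11 * → l++
[8,12] 26+35=61 d=4 * → l++
[9,12] 27+35=62 d=3 * → l++
[10,12] 28+35=63 d=2 * → l++
[11,12] 33+35=68 d=3 → r--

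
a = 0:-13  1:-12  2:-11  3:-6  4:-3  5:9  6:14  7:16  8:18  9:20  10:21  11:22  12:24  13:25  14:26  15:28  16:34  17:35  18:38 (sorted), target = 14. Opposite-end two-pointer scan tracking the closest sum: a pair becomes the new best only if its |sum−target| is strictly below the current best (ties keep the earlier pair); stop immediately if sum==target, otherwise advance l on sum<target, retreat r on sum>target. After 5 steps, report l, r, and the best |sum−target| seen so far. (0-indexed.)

l=0 r=18: -13+38=25 d=11 *, r--
l=0 r=17: -13+35=22 d=8 *, r--
l=0 r=16: -13+34=21 d=7 *, r--
l=0 r=15: -13+28=15 d=1 *, r--
l=0 r=14: -13+26=13 d=1, l++

l=1, r=14, best |Δ|=1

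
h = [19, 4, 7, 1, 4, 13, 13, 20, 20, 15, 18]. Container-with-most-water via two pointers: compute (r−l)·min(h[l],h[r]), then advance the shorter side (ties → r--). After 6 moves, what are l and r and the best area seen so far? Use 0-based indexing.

l=4, r=8, best area=180

l=0 r=10: min(19,18)*10=180 best=180 *, r--
l=0 r=9: min(19,15)*9=135 best=180, r--
l=0 r=8: min(19,20)*8=152 best=180, l++
l=1 r=8: min(4,20)*7=28 best=180, l++
l=2 r=8: min(7,20)*6=42 best=180, l++
l=3 r=8: min(1,20)*5=5 best=180, l++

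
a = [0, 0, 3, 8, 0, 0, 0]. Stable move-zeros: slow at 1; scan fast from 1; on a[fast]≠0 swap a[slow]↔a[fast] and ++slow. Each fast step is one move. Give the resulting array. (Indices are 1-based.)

(s=1,f=1) a[fast]=0 → fast++
(s=1,f=2) a[fast]=0 → fast++
(s=1,f=3) a[fast]=3≠0 swap→a[1]=3 → slow++,fast++
(s=2,f=4) a[fast]=8≠0 swap→a[2]=8 → slow++,fast++
(s=3,f=5) a[fast]=0 → fast++
(s=3,f=6) a[fast]=0 → fast++
(s=3,f=7) a[fast]=0 → fast++

[3, 8, 0, 0, 0, 0, 0]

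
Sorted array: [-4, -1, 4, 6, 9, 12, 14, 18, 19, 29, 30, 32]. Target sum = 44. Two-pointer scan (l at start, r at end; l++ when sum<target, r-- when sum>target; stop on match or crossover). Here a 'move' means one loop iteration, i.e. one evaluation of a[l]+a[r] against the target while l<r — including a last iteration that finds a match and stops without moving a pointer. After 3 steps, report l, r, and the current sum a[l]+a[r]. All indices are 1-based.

l=1 r=12: -4+32=28 <44, l++
l=2 r=12: -1+32=31 <44, l++
l=3 r=12: 4+32=36 <44, l++

l=4, r=12, sum=38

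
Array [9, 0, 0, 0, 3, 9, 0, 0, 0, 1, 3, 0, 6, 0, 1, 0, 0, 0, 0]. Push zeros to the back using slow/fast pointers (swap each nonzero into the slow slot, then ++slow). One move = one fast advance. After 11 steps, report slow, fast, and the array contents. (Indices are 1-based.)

slow=6, fast=12, a=[9, 3, 9, 1, 3, 0, 0, 0, 0, 0, 0, 0, 6, 0, 1, 0, 0, 0, 0]

slow=1 fast=1: a[fast]=9≠0 swap→a[1]=9, slow++,fast++
slow=2 fast=2: a[fast]=0, fast++
slow=2 fast=3: a[fast]=0, fast++
slow=2 fast=4: a[fast]=0, fast++
slow=2 fast=5: a[fast]=3≠0 swap→a[2]=3, slow++,fast++
slow=3 fast=6: a[fast]=9≠0 swap→a[3]=9, slow++,fast++
slow=4 fast=7: a[fast]=0, fast++
slow=4 fast=8: a[fast]=0, fast++
slow=4 fast=9: a[fast]=0, fast++
slow=4 fast=10: a[fast]=1≠0 swap→a[4]=1, slow++,fast++
slow=5 fast=11: a[fast]=3≠0 swap→a[5]=3, slow++,fast++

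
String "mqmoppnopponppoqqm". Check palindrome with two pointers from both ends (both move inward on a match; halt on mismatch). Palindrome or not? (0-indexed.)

l=0 r=17: 'm'=='m', l++,r--
l=1 r=16: 'q'=='q', l++,r--
l=2 r=15: 'm'!='q', stop

not a palindrome (mismatch at 2,15)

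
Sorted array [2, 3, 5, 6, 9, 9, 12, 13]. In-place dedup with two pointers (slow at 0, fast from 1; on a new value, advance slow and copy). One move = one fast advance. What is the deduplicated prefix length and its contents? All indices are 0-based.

(s=0,f=1) a[fast]=3≠a[slow]=2 write a[1]=3 → slow++,fast++
(s=1,f=2) a[fast]=5≠a[slow]=3 write a[2]=5 → slow++,fast++
(s=2,f=3) a[fast]=6≠a[slow]=5 write a[3]=6 → slow++,fast++
(s=3,f=4) a[fast]=9≠a[slow]=6 write a[4]=9 → slow++,fast++
(s=4,f=5) a[fast]=9=a[slow] dup → fast++
(s=4,f=6) a[fast]=12≠a[slow]=9 write a[5]=12 → slow++,fast++
(s=5,f=7) a[fast]=13≠a[slow]=12 write a[6]=13 → slow++,fast++

length 7; prefix = [2, 3, 5, 6, 9, 12, 13]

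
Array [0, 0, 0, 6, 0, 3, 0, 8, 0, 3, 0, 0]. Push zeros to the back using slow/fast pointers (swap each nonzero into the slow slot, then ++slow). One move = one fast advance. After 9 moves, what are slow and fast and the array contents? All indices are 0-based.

slow=3, fast=9, a=[6, 3, 8, 0, 0, 0, 0, 0, 0, 3, 0, 0]

slow=0 fast=0: a[fast]=0, fast++
slow=0 fast=1: a[fast]=0, fast++
slow=0 fast=2: a[fast]=0, fast++
slow=0 fast=3: a[fast]=6≠0 swap→a[0]=6, slow++,fast++
slow=1 fast=4: a[fast]=0, fast++
slow=1 fast=5: a[fast]=3≠0 swap→a[1]=3, slow++,fast++
slow=2 fast=6: a[fast]=0, fast++
slow=2 fast=7: a[fast]=8≠0 swap→a[2]=8, slow++,fast++
slow=3 fast=8: a[fast]=0, fast++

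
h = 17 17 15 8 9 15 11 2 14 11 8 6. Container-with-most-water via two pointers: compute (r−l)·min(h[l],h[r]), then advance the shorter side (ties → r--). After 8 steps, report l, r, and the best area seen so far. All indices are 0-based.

l=0, r=3, best area=112

l=0 r=11: min(17,6)*11=66 best=66 *, r--
l=0 r=10: min(17,8)*10=80 best=80 *, r--
l=0 r=9: min(17,11)*9=99 best=99 *, r--
l=0 r=8: min(17,14)*8=112 best=112 *, r--
l=0 r=7: min(17,2)*7=14 best=112, r--
l=0 r=6: min(17,11)*6=66 best=112, r--
l=0 r=5: min(17,15)*5=75 best=112, r--
l=0 r=4: min(17,9)*4=36 best=112, r--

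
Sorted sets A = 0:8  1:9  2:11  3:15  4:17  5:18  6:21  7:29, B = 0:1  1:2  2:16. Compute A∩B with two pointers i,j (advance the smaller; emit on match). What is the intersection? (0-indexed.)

i=0 j=0: 8>1, j++
i=0 j=1: 8>2, j++
i=0 j=2: 8<16, i++
i=1 j=2: 9<16, i++
i=2 j=2: 11<16, i++
i=3 j=2: 15<16, i++
i=4 j=2: 17>16, j++

intersection = []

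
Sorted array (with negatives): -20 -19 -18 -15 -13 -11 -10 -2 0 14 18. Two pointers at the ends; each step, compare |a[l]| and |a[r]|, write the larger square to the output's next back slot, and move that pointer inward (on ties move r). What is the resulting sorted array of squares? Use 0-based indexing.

[0,10] |-20|>|18| out[10]=400 → l++
[1,10] |-19|>|18| out[9]=361 → l++
[2,10] |-18|<=|18| out[8]=324 → r--
[2,9] |-18|>|14| out[7]=324 → l++
[3,9] |-15|>|14| out[6]=225 → l++
[4,9] |-13|<=|14| out[5]=196 → r--
[4,8] |-13|>|0| out[4]=169 → l++
[5,8] |-11|>|0| out[3]=121 → l++
[6,8] |-10|>|0| out[2]=100 → l++
[7,8] |-2|>|0| out[1]=4 → l++
[8,8] |0|<=|0| out[0]=0 → r--

[0, 4, 100, 121, 169, 196, 225, 324, 324, 361, 400]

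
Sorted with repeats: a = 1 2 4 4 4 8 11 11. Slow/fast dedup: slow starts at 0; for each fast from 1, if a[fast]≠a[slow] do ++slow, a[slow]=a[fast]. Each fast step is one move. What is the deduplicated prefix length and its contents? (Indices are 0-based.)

(s=0,f=1) a[fast]=2≠a[slow]=1 write a[1]=2 → slow++,fast++
(s=1,f=2) a[fast]=4≠a[slow]=2 write a[2]=4 → slow++,fast++
(s=2,f=3) a[fast]=4=a[slow] dup → fast++
(s=2,f=4) a[fast]=4=a[slow] dup → fast++
(s=2,f=5) a[fast]=8≠a[slow]=4 write a[3]=8 → slow++,fast++
(s=3,f=6) a[fast]=11≠a[slow]=8 write a[4]=11 → slow++,fast++
(s=4,f=7) a[fast]=11=a[slow] dup → fast++

length 5; prefix = [1, 2, 4, 8, 11]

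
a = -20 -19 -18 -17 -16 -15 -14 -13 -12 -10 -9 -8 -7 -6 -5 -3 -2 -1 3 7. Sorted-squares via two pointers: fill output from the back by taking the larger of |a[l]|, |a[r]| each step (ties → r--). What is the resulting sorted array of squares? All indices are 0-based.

[0,19] |-20|>|7| out[19]=400 → l++
[1,19] |-19|>|7| out[18]=361 → l++
[2,19] |-18|>|7| out[17]=324 → l++
[3,19] |-17|>|7| out[16]=289 → l++
[4,19] |-16|>|7| out[15]=256 → l++
[5,19] |-15|>|7| out[14]=225 → l++
[6,19] |-14|>|7| out[13]=196 → l++
[7,19] |-13|>|7| out[12]=169 → l++
[8,19] |-12|>|7| out[11]=144 → l++
[9,19] |-10|>|7| out[10]=100 → l++
[10,19] |-9|>|7| out[9]=81 → l++
[11,19] |-8|>|7| out[8]=64 → l++
[12,19] |-7|<=|7| out[7]=49 → r--
[12,18] |-7|>|3| out[6]=49 → l++
[13,18] |-6|>|3| out[5]=36 → l++
[14,18] |-5|>|3| out[4]=25 → l++
[15,18] |-3|<=|3| out[3]=9 → r--
[15,17] |-3|>|-1| out[2]=9 → l++
[16,17] |-2|>|-1| out[1]=4 → l++
[17,17] |-1|<=|-1| out[0]=1 → r--

[1, 4, 9, 9, 25, 36, 49, 49, 64, 81, 100, 144, 169, 196, 225, 256, 289, 324, 361, 400]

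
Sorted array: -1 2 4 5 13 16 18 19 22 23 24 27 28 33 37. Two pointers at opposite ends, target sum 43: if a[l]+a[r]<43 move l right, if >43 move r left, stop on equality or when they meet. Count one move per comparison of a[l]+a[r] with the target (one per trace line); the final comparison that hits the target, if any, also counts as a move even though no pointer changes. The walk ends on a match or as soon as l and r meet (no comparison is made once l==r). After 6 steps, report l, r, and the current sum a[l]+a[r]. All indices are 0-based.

l=4, r=12, sum=41

l=0 r=14: -1+37=36 <43, l++
l=1 r=14: 2+37=39 <43, l++
l=2 r=14: 4+37=41 <43, l++
l=3 r=14: 5+37=42 <43, l++
l=4 r=14: 13+37=50 >43, r--
l=4 r=13: 13+33=46 >43, r--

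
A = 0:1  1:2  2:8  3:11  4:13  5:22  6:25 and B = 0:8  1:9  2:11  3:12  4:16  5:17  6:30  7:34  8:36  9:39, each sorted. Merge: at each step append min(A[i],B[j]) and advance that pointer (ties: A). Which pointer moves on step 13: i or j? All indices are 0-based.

i

[i=0,j=0] A[i]=1<=B[j]=8 take 1 → i++
[i=1,j=0] A[i]=2<=B[j]=8 take 2 → i++
[i=2,j=0] A[i]=8<=B[j]=8 take 8 → i++
[i=3,j=0] A[i]=11>B[j]=8 take 8 → j++
[i=3,j=1] A[i]=11>B[j]=9 take 9 → j++
[i=3,j=2] A[i]=11<=B[j]=11 take 11 → i++
[i=4,j=2] A[i]=13>B[j]=11 take 11 → j++
[i=4,j=3] A[i]=13>B[j]=12 take 12 → j++
[i=4,j=4] A[i]=13<=B[j]=16 take 13 → i++
[i=5,j=4] A[i]=22>B[j]=16 take 16 → j++
[i=5,j=5] A[i]=22>B[j]=17 take 17 → j++
[i=5,j=6] A[i]=22<=B[j]=30 take 22 → i++
[i=6,j=6] A[i]=25<=B[j]=30 take 25 → i++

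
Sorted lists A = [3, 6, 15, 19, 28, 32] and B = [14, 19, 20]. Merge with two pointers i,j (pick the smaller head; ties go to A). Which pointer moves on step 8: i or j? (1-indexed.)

i

[i=1,j=1] A[i]=3<=B[j]=14 take 3 → i++
[i=2,j=1] A[i]=6<=B[j]=14 take 6 → i++
[i=3,j=1] A[i]=15>B[j]=14 take 14 → j++
[i=3,j=2] A[i]=15<=B[j]=19 take 15 → i++
[i=4,j=2] A[i]=19<=B[j]=19 take 19 → i++
[i=5,j=2] A[i]=28>B[j]=19 take 19 → j++
[i=5,j=3] A[i]=28>B[j]=20 take 20 → j++
[i=5,j=4] B done, take A[i]=28 → i++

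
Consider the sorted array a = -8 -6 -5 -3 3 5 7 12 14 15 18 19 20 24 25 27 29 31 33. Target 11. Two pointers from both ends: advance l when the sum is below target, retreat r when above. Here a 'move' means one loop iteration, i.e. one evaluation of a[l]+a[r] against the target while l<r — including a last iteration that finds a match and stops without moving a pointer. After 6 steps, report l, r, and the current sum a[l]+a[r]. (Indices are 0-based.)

l=0, r=12, sum=12

l=0 r=18: -8+33=25 >11, r--
l=0 r=17: -8+31=23 >11, r--
l=0 r=16: -8+29=21 >11, r--
l=0 r=15: -8+27=19 >11, r--
l=0 r=14: -8+25=17 >11, r--
l=0 r=13: -8+24=16 >11, r--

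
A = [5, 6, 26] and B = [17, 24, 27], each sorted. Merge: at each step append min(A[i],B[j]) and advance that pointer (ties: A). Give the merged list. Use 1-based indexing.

[i=1,j=1] A[i]=5<=B[j]=17 take 5 → i++
[i=2,j=1] A[i]=6<=B[j]=17 take 6 → i++
[i=3,j=1] A[i]=26>B[j]=17 take 17 → j++
[i=3,j=2] A[i]=26>B[j]=24 take 24 → j++
[i=3,j=3] A[i]=26<=B[j]=27 take 26 → i++
[i=4,j=3] A done, take B[j]=27 → j++

[5, 6, 17, 24, 26, 27]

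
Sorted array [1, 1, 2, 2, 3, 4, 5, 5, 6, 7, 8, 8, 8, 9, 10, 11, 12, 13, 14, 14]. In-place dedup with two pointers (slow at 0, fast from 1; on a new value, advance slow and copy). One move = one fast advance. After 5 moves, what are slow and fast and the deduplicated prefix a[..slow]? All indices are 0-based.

slow=0 fast=1: a[fast]=1=a[slow] dup, fast++
slow=0 fast=2: a[fast]=2≠a[slow]=1 write a[1]=2, slow++,fast++
slow=1 fast=3: a[fast]=2=a[slow] dup, fast++
slow=1 fast=4: a[fast]=3≠a[slow]=2 write a[2]=3, slow++,fast++
slow=2 fast=5: a[fast]=4≠a[slow]=3 write a[3]=4, slow++,fast++

slow=3, fast=6, prefix=[1, 2, 3, 4]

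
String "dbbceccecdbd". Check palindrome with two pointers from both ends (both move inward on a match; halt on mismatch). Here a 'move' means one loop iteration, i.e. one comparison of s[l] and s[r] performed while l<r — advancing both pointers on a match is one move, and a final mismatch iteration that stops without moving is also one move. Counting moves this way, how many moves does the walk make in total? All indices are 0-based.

l=0 r=11: 'd'=='d', l++,r--
l=1 r=10: 'b'=='b', l++,r--
l=2 r=9: 'b'!='d', stop

3 moves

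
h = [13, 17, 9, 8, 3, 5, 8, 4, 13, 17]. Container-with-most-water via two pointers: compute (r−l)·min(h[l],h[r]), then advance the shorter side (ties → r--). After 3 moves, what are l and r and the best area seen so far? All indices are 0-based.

l=1, r=7, best area=136

l=0 r=9: min(13,17)*9=117 best=117 *, l++
l=1 r=9: min(17,17)*8=136 best=136 *, r--
l=1 r=8: min(17,13)*7=91 best=136, r--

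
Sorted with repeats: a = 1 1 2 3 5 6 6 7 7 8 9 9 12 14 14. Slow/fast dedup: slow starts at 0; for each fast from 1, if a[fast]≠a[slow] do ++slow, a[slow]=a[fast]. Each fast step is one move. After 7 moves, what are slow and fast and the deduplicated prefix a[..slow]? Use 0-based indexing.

slow=5, fast=8, prefix=[1, 2, 3, 5, 6, 7]

slow=0 fast=1: a[fast]=1=a[slow] dup, fast++
slow=0 fast=2: a[fast]=2≠a[slow]=1 write a[1]=2, slow++,fast++
slow=1 fast=3: a[fast]=3≠a[slow]=2 write a[2]=3, slow++,fast++
slow=2 fast=4: a[fast]=5≠a[slow]=3 write a[3]=5, slow++,fast++
slow=3 fast=5: a[fast]=6≠a[slow]=5 write a[4]=6, slow++,fast++
slow=4 fast=6: a[fast]=6=a[slow] dup, fast++
slow=4 fast=7: a[fast]=7≠a[slow]=6 write a[5]=7, slow++,fast++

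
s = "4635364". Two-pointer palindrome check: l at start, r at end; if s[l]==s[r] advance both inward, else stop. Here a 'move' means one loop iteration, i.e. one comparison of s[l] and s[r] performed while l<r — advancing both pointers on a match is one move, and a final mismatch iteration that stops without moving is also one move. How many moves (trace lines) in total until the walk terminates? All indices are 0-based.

3 moves

l=0 r=6: '4'=='4', l++,r--
l=1 r=5: '6'=='6', l++,r--
l=2 r=4: '3'=='3', l++,r--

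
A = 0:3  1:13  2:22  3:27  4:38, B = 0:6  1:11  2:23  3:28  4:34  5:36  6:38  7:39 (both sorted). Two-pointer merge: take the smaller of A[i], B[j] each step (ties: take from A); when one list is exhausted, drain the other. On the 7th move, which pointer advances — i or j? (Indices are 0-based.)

[i=0,j=0] A[i]=3<=B[j]=6 take 3 → i++
[i=1,j=0] A[i]=13>B[j]=6 take 6 → j++
[i=1,j=1] A[i]=13>B[j]=11 take 11 → j++
[i=1,j=2] A[i]=13<=B[j]=23 take 13 → i++
[i=2,j=2] A[i]=22<=B[j]=23 take 22 → i++
[i=3,j=2] A[i]=27>B[j]=23 take 23 → j++
[i=3,j=3] A[i]=27<=B[j]=28 take 27 → i++

i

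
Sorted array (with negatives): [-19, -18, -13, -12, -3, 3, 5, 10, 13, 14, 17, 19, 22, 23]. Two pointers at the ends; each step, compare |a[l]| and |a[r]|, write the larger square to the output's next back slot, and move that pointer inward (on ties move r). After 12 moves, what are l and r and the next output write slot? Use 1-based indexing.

l=5, r=6, next write slot=2

l=1 r=14: |-19|<=|23| out[14]=529, r--
l=1 r=13: |-19|<=|22| out[13]=484, r--
l=1 r=12: |-19|<=|19| out[12]=361, r--
l=1 r=11: |-19|>|17| out[11]=361, l++
l=2 r=11: |-18|>|17| out[10]=324, l++
l=3 r=11: |-13|<=|17| out[9]=289, r--
l=3 r=10: |-13|<=|14| out[8]=196, r--
l=3 r=9: |-13|<=|13| out[7]=169, r--
l=3 r=8: |-13|>|10| out[6]=169, l++
l=4 r=8: |-12|>|10| out[5]=144, l++
l=5 r=8: |-3|<=|10| out[4]=100, r--
l=5 r=7: |-3|<=|5| out[3]=25, r--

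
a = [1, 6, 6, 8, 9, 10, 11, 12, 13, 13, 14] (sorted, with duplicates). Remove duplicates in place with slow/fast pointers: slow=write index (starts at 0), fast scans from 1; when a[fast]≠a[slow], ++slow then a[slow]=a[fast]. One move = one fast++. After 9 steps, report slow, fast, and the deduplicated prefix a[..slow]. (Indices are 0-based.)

(s=0,f=1) a[fast]=6≠a[slow]=1 write a[1]=6 → slow++,fast++
(s=1,f=2) a[fast]=6=a[slow] dup → fast++
(s=1,f=3) a[fast]=8≠a[slow]=6 write a[2]=8 → slow++,fast++
(s=2,f=4) a[fast]=9≠a[slow]=8 write a[3]=9 → slow++,fast++
(s=3,f=5) a[fast]=10≠a[slow]=9 write a[4]=10 → slow++,fast++
(s=4,f=6) a[fast]=11≠a[slow]=10 write a[5]=11 → slow++,fast++
(s=5,f=7) a[fast]=12≠a[slow]=11 write a[6]=12 → slow++,fast++
(s=6,f=8) a[fast]=13≠a[slow]=12 write a[7]=13 → slow++,fast++
(s=7,f=9) a[fast]=13=a[slow] dup → fast++

slow=7, fast=10, prefix=[1, 6, 8, 9, 10, 11, 12, 13]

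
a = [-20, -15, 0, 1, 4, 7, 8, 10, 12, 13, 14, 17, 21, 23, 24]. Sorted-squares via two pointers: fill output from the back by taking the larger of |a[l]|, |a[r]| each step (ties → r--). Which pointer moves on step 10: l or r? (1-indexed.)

r

[1,15] |-20|<=|24| out[15]=576 → r--
[1,14] |-20|<=|23| out[14]=529 → r--
[1,13] |-20|<=|21| out[13]=441 → r--
[1,12] |-20|>|17| out[12]=400 → l++
[2,12] |-15|<=|17| out[11]=289 → r--
[2,11] |-15|>|14| out[10]=225 → l++
[3,11] |0|<=|14| out[9]=196 → r--
[3,10] |0|<=|13| out[8]=169 → r--
[3,9] |0|<=|12| out[7]=144 → r--
[3,8] |0|<=|10| out[6]=100 → r--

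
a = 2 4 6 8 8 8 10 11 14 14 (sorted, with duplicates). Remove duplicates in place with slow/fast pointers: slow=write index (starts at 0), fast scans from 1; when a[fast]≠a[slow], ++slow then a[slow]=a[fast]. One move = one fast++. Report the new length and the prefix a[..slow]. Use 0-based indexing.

length 7; prefix = [2, 4, 6, 8, 10, 11, 14]

slow=0 fast=1: a[fast]=4≠a[slow]=2 write a[1]=4, slow++,fast++
slow=1 fast=2: a[fast]=6≠a[slow]=4 write a[2]=6, slow++,fast++
slow=2 fast=3: a[fast]=8≠a[slow]=6 write a[3]=8, slow++,fast++
slow=3 fast=4: a[fast]=8=a[slow] dup, fast++
slow=3 fast=5: a[fast]=8=a[slow] dup, fast++
slow=3 fast=6: a[fast]=10≠a[slow]=8 write a[4]=10, slow++,fast++
slow=4 fast=7: a[fast]=11≠a[slow]=10 write a[5]=11, slow++,fast++
slow=5 fast=8: a[fast]=14≠a[slow]=11 write a[6]=14, slow++,fast++
slow=6 fast=9: a[fast]=14=a[slow] dup, fast++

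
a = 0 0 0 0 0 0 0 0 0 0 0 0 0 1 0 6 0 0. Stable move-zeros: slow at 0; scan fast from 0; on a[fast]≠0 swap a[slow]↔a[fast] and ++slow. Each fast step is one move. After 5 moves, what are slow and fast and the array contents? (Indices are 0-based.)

slow=0 fast=0: a[fast]=0, fast++
slow=0 fast=1: a[fast]=0, fast++
slow=0 fast=2: a[fast]=0, fast++
slow=0 fast=3: a[fast]=0, fast++
slow=0 fast=4: a[fast]=0, fast++

slow=0, fast=5, a=[0, 0, 0, 0, 0, 0, 0, 0, 0, 0, 0, 0, 0, 1, 0, 6, 0, 0]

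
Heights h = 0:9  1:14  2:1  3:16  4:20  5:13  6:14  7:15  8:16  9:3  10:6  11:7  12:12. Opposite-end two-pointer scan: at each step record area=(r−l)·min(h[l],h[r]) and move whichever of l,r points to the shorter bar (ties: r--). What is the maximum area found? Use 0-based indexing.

max area = 132

l=0 r=12: min(9,12)*12=108 best=108 *, l++
l=1 r=12: min(14,12)*11=132 best=132 *, r--
l=1 r=11: min(14,7)*10=70 best=132, r--
l=1 r=10: min(14,6)*9=54 best=132, r--
l=1 r=9: min(14,3)*8=24 best=132, r--
l=1 r=8: min(14,16)*7=98 best=132, l++
l=2 r=8: min(1,16)*6=6 best=132, l++
l=3 r=8: min(16,16)*5=80 best=132, r--
l=3 r=7: min(16,15)*4=60 best=132, r--
l=3 r=6: min(16,14)*3=42 best=132, r--
l=3 r=5: min(16,13)*2=26 best=132, r--
l=3 r=4: min(16,20)*1=16 best=132, l++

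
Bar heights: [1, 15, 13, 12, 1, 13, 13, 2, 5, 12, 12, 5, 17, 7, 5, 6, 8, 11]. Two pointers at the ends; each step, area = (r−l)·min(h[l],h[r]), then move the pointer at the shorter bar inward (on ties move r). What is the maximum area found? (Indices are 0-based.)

max area = 176

[0,17] min(1,11)*17=17 best=17 * → l++
[1,17] min(15,11)*16=176 best=176 * → r--
[1,16] min(15,8)*15=120 best=176 → r--
[1,15] min(15,6)*14=84 best=176 → r--
[1,14] min(15,5)*13=65 best=176 → r--
[1,13] min(15,7)*12=84 best=176 → r--
[1,12] min(15,17)*11=165 best=176 → l++
[2,12] min(13,17)*10=130 best=176 → l++
[3,12] min(12,17)*9=108 best=176 → l++
[4,12] min(1,17)*8=8 best=176 → l++
[5,12] min(13,17)*7=91 best=176 → l++
[6,12] min(13,17)*6=78 best=176 → l++
[7,12] min(2,17)*5=10 best=176 → l++
[8,12] min(5,17)*4=20 best=176 → l++
[9,12] min(12,17)*3=36 best=176 → l++
[10,12] min(12,17)*2=24 best=176 → l++
[11,12] min(5,17)*1=5 best=176 → l++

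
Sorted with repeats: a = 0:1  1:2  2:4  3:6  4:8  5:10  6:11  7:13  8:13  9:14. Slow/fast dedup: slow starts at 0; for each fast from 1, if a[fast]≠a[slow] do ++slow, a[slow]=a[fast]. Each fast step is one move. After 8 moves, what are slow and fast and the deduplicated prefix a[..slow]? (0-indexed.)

slow=0 fast=1: a[fast]=2≠a[slow]=1 write a[1]=2, slow++,fast++
slow=1 fast=2: a[fast]=4≠a[slow]=2 write a[2]=4, slow++,fast++
slow=2 fast=3: a[fast]=6≠a[slow]=4 write a[3]=6, slow++,fast++
slow=3 fast=4: a[fast]=8≠a[slow]=6 write a[4]=8, slow++,fast++
slow=4 fast=5: a[fast]=10≠a[slow]=8 write a[5]=10, slow++,fast++
slow=5 fast=6: a[fast]=11≠a[slow]=10 write a[6]=11, slow++,fast++
slow=6 fast=7: a[fast]=13≠a[slow]=11 write a[7]=13, slow++,fast++
slow=7 fast=8: a[fast]=13=a[slow] dup, fast++

slow=7, fast=9, prefix=[1, 2, 4, 6, 8, 10, 11, 13]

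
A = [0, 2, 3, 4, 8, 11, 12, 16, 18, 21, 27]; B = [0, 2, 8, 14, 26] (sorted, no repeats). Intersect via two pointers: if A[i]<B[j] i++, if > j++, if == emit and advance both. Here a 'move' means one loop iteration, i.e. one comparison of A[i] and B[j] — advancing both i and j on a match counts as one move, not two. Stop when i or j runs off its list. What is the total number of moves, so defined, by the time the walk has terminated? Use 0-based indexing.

12 moves

[i=0,j=0] 0==0 emit → i++,j++
[i=1,j=1] 2==2 emit → i++,j++
[i=2,j=2] 3<8 → i++
[i=3,j=2] 4<8 → i++
[i=4,j=2] 8==8 emit → i++,j++
[i=5,j=3] 11<14 → i++
[i=6,j=3] 12<14 → i++
[i=7,j=3] 16>14 → j++
[i=7,j=4] 16<26 → i++
[i=8,j=4] 18<26 → i++
[i=9,j=4] 21<26 → i++
[i=10,j=4] 27>26 → j++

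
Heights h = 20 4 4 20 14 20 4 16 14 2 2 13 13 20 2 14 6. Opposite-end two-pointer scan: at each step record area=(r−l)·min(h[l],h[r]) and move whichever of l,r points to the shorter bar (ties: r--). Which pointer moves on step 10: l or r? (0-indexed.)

r

[0,16] min(20,6)*16=96 best=96 * → r--
[0,15] min(20,14)*15=210 best=210 * → r--
[0,14] min(20,2)*14=28 best=210 → r--
[0,13] min(20,20)*13=260 best=260 * → r--
[0,12] min(20,13)*12=156 best=260 → r--
[0,11] min(20,13)*11=143 best=260 → r--
[0,10] min(20,2)*10=20 best=260 → r--
[0,9] min(20,2)*9=18 best=260 → r--
[0,8] min(20,14)*8=112 best=260 → r--
[0,7] min(20,16)*7=112 best=260 → r--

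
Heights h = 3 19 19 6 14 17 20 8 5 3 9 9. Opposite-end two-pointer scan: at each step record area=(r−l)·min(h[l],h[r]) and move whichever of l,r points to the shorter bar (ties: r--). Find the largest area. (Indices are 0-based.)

[0,11] min(3,9)*11=33 best=33 * → l++
[1,11] min(19,9)*10=90 best=90 * → r--
[1,10] min(19,9)*9=81 best=90 → r--
[1,9] min(19,3)*8=24 best=90 → r--
[1,8] min(19,5)*7=35 best=90 → r--
[1,7] min(19,8)*6=48 best=90 → r--
[1,6] min(19,20)*5=95 best=95 * → l++
[2,6] min(19,20)*4=76 best=95 → l++
[3,6] min(6,20)*3=18 best=95 → l++
[4,6] min(14,20)*2=28 best=95 → l++
[5,6] min(17,20)*1=17 best=95 → l++

max area = 95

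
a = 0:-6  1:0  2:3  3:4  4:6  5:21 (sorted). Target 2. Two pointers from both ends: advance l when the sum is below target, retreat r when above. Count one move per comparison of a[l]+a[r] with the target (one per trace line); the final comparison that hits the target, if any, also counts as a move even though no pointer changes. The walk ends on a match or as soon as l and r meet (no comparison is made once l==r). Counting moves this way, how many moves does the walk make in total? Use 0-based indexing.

l=0 r=5: -6+21=15 >2, r--
l=0 r=4: -6+6=0 <2, l++
l=1 r=4: 0+6=6 >2, r--
l=1 r=3: 0+4=4 >2, r--
l=1 r=2: 0+3=3 >2, r--

5 moves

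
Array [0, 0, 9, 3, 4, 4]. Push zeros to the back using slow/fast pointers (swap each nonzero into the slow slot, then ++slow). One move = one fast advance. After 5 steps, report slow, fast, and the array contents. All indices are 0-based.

slow=3, fast=5, a=[9, 3, 4, 0, 0, 4]

(s=0,f=0) a[fast]=0 → fast++
(s=0,f=1) a[fast]=0 → fast++
(s=0,f=2) a[fast]=9≠0 swap→a[0]=9 → slow++,fast++
(s=1,f=3) a[fast]=3≠0 swap→a[1]=3 → slow++,fast++
(s=2,f=4) a[fast]=4≠0 swap→a[2]=4 → slow++,fast++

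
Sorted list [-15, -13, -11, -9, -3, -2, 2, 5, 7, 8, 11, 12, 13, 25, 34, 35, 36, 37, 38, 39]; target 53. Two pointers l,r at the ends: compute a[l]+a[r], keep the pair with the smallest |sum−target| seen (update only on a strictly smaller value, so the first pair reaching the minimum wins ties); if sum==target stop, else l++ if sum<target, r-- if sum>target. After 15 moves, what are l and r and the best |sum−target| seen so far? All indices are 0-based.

l=13, r=17, best |Δ|=1

[0,19] -15+39=24 d=29 * → l++
[1,19] -13+39=26 d=27 * → l++
[2,19] -11+39=28 d=25 * → l++
[3,19] -9+39=30 d=23 * → l++
[4,19] -3+39=36 d=17 * → l++
[5,19] -2+39=37 d=16 * → l++
[6,19] 2+39=41 d=12 * → l++
[7,19] 5+39=44 d=9 * → l++
[8,19] 7+39=46 d=7 * → l++
[9,19] 8+39=47 d=6 * → l++
[10,19] 11+39=50 d=3 * → l++
[11,19] 12+39=51 d=2 * → l++
[12,19] 13+39=52 d=1 * → l++
[13,19] 25+39=64 d=11 → r--
[13,18] 25+38=63 d=10 → r--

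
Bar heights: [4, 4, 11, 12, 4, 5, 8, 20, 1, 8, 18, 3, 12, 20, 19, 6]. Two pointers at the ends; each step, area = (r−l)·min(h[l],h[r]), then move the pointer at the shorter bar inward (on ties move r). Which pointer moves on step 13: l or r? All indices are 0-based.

r

[0,15] min(4,6)*15=60 best=60 * → l++
[1,15] min(4,6)*14=56 best=60 → l++
[2,15] min(11,6)*13=78 best=78 * → r--
[2,14] min(11,19)*12=132 best=132 * → l++
[3,14] min(12,19)*11=132 best=132 → l++
[4,14] min(4,19)*10=40 best=132 → l++
[5,14] min(5,19)*9=45 best=132 → l++
[6,14] min(8,19)*8=64 best=132 → l++
[7,14] min(20,19)*7=133 best=133 * → r--
[7,13] min(20,20)*6=120 best=133 → r--
[7,12] min(20,12)*5=60 best=133 → r--
[7,11] min(20,3)*4=12 best=133 → r--
[7,10] min(20,18)*3=54 best=133 → r--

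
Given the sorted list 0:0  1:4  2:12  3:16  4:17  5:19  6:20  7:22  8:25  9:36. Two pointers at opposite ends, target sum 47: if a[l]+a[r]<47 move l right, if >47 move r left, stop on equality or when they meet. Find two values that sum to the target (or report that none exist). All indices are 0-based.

(22, 25)

l=0 r=9: 0+36=36 <47, l++
l=1 r=9: 4+36=40 <47, l++
l=2 r=9: 12+36=48 >47, r--
l=2 r=8: 12+25=37 <47, l++
l=3 r=8: 16+25=41 <47, l++
l=4 r=8: 17+25=42 <47, l++
l=5 r=8: 19+25=44 <47, l++
l=6 r=8: 20+25=45 <47, l++
l=7 r=8: 22+25=47, found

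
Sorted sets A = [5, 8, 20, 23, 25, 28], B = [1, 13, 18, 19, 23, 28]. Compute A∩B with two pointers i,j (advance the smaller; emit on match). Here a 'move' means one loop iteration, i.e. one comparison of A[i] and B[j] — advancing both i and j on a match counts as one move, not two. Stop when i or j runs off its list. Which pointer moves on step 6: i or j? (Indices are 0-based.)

j

i=0 j=0: 5>1, j++
i=0 j=1: 5<13, i++
i=1 j=1: 8<13, i++
i=2 j=1: 20>13, j++
i=2 j=2: 20>18, j++
i=2 j=3: 20>19, j++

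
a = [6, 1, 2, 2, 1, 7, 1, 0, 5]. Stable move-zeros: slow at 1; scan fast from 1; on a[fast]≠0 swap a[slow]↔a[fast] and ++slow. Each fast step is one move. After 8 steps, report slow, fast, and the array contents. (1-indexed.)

slow=1 fast=1: a[fast]=6≠0 swap→a[1]=6, slow++,fast++
slow=2 fast=2: a[fast]=1≠0 swap→a[2]=1, slow++,fast++
slow=3 fast=3: a[fast]=2≠0 swap→a[3]=2, slow++,fast++
slow=4 fast=4: a[fast]=2≠0 swap→a[4]=2, slow++,fast++
slow=5 fast=5: a[fast]=1≠0 swap→a[5]=1, slow++,fast++
slow=6 fast=6: a[fast]=7≠0 swap→a[6]=7, slow++,fast++
slow=7 fast=7: a[fast]=1≠0 swap→a[7]=1, slow++,fast++
slow=8 fast=8: a[fast]=0, fast++

slow=8, fast=9, a=[6, 1, 2, 2, 1, 7, 1, 0, 5]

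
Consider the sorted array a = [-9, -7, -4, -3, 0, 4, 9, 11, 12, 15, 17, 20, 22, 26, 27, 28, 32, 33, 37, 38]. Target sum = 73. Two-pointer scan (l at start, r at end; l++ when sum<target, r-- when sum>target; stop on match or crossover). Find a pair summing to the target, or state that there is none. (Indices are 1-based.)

no pair

[1,20] -9+38=29 <73 → l++
[2,20] -7+38=31 <73 → l++
[3,20] -4+38=34 <73 → l++
[4,20] -3+38=35 <73 → l++
[5,20] 0+38=38 <73 → l++
[6,20] 4+38=42 <73 → l++
[7,20] 9+38=47 <73 → l++
[8,20] 11+38=49 <73 → l++
[9,20] 12+38=50 <73 → l++
[10,20] 15+38=53 <73 → l++
[11,20] 17+38=55 <73 → l++
[12,20] 20+38=58 <73 → l++
[13,20] 22+38=60 <73 → l++
[14,20] 26+38=64 <73 → l++
[15,20] 27+38=65 <73 → l++
[16,20] 28+38=66 <73 → l++
[17,20] 32+38=70 <73 → l++
[18,20] 33+38=71 <73 → l++
[19,20] 37+38=75 >73 → r--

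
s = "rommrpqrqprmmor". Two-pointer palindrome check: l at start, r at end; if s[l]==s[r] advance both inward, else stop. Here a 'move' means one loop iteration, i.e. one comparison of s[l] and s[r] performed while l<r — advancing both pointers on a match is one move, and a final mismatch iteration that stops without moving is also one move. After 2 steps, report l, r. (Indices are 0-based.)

l=2, r=12

l=0 r=14: 'r'=='r', l++,r--
l=1 r=13: 'o'=='o', l++,r--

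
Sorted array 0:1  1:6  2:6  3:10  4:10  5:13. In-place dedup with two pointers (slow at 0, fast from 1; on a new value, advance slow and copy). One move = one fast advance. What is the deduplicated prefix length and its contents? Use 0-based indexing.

length 4; prefix = [1, 6, 10, 13]

(s=0,f=1) a[fast]=6≠a[slow]=1 write a[1]=6 → slow++,fast++
(s=1,f=2) a[fast]=6=a[slow] dup → fast++
(s=1,f=3) a[fast]=10≠a[slow]=6 write a[2]=10 → slow++,fast++
(s=2,f=4) a[fast]=10=a[slow] dup → fast++
(s=2,f=5) a[fast]=13≠a[slow]=10 write a[3]=13 → slow++,fast++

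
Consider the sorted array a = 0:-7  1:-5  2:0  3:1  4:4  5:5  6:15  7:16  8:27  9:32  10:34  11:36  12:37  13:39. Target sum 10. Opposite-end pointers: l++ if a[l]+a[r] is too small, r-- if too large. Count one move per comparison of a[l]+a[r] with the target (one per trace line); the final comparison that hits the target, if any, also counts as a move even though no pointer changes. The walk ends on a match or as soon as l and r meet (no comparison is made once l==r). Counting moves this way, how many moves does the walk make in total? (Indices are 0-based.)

9 moves

l=0 r=13: -7+39=32 >10, r--
l=0 r=12: -7+37=30 >10, r--
l=0 r=11: -7+36=29 >10, r--
l=0 r=10: -7+34=27 >10, r--
l=0 r=9: -7+32=25 >10, r--
l=0 r=8: -7+27=20 >10, r--
l=0 r=7: -7+16=9 <10, l++
l=1 r=7: -5+16=11 >10, r--
l=1 r=6: -5+15=10, found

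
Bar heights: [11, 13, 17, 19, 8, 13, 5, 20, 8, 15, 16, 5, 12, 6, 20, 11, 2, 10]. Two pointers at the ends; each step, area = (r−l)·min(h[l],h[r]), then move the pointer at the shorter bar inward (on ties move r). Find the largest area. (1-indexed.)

l=1 r=18: min(11,10)*17=170 best=170 *, r--
l=1 r=17: min(11,2)*16=32 best=170, r--
l=1 r=16: min(11,11)*15=165 best=170, r--
l=1 r=15: min(11,20)*14=154 best=170, l++
l=2 r=15: min(13,20)*13=169 best=170, l++
l=3 r=15: min(17,20)*12=204 best=204 *, l++
l=4 r=15: min(19,20)*11=209 best=209 *, l++
l=5 r=15: min(8,20)*10=80 best=209, l++
l=6 r=15: min(13,20)*9=117 best=209, l++
l=7 r=15: min(5,20)*8=40 best=209, l++
l=8 r=15: min(20,20)*7=140 best=209, r--
l=8 r=14: min(20,6)*6=36 best=209, r--
l=8 r=13: min(20,12)*5=60 best=209, r--
l=8 r=12: min(20,5)*4=20 best=209, r--
l=8 r=11: min(20,16)*3=48 best=209, r--
l=8 r=10: min(20,15)*2=30 best=209, r--
l=8 r=9: min(20,8)*1=8 best=209, r--

max area = 209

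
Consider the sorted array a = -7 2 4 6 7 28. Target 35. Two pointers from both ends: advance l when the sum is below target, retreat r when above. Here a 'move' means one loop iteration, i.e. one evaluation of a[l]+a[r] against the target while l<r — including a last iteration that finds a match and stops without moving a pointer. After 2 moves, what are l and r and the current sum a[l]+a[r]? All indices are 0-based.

[0,5] -7+28=21 <35 → l++
[1,5] 2+28=30 <35 → l++

l=2, r=5, sum=32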